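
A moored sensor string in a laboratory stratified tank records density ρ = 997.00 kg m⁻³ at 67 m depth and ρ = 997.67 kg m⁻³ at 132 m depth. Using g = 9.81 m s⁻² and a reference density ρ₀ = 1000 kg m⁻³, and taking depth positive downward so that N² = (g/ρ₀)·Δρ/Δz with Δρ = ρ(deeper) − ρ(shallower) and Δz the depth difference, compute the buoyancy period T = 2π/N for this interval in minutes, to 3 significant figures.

10.4 min

Δρ = 997.67 − 997.00 = 0.67 kg m⁻³ over Δz = 132 − 67 = 65 m.
N² = (9.81/1000) × (0.67/65) = 1.0112 × 10⁻⁴ s⁻².
N = √(1.0112 × 10⁻⁴) = 0.010056 rad s⁻¹, so T = 2π/N = 624.82 s = 10.414 min ≈ 10.4 min.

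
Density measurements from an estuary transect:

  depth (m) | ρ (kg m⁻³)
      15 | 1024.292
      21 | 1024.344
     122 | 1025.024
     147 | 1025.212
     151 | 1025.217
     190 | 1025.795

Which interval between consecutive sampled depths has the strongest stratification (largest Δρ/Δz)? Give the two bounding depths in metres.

Compute the density gradient over each adjacent pair:
  15–21 m: Δρ/Δz = 0.052/6 = 8.7 × 10⁻³ kg m⁻⁴
  21–122 m: Δρ/Δz = 0.680/101 = 6.7 × 10⁻³ kg m⁻⁴
  122–147 m: Δρ/Δz = 0.188/25 = 7.5 × 10⁻³ kg m⁻⁴
  147–151 m: Δρ/Δz = 0.005/4 = 1.3 × 10⁻³ kg m⁻⁴
  151–190 m: Δρ/Δz = 0.578/39 = 0.015 kg m⁻⁴
The largest gradient is in the 151–190 m interval — the pycnocline.

151–190 m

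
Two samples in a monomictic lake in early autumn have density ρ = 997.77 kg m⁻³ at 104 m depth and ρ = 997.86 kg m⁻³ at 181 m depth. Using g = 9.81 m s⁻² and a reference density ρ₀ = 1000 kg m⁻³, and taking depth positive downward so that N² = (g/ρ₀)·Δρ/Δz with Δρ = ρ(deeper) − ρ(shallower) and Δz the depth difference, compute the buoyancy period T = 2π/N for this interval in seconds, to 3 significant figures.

Δρ = 997.86 − 997.77 = 0.09 kg m⁻³ over Δz = 181 − 104 = 77 m.
N² = (9.81/1000) × (0.09/77) = 1.1466 × 10⁻⁵ s⁻².
N = √(1.1466 × 10⁻⁵) = 3.3861 × 10⁻³ rad s⁻¹, so T = 2π/N = 1.8556 × 10³ s ≈ 1.86 × 10³ s.
A positive N² confirms static stability across the interval.

1.86 × 10³ s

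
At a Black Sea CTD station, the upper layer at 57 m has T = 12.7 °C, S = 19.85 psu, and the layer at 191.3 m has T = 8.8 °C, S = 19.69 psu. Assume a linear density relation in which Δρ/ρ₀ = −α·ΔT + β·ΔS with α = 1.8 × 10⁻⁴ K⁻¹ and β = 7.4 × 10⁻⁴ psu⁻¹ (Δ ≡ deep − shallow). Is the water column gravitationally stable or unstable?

ΔT = 8.8 − 12.7 = -3.9 K and ΔS = 19.69 − 19.85 = -0.16 psu (deep − shallow).
−αΔT = 7.02 × 10⁻⁴; βΔS = -1.184 × 10⁻⁴; sum Δρ/ρ₀ = 5.836 × 10⁻⁴.
Δρ/ρ₀ > 0, so Δρ > 0: deeper water is denser → statically stable.

stable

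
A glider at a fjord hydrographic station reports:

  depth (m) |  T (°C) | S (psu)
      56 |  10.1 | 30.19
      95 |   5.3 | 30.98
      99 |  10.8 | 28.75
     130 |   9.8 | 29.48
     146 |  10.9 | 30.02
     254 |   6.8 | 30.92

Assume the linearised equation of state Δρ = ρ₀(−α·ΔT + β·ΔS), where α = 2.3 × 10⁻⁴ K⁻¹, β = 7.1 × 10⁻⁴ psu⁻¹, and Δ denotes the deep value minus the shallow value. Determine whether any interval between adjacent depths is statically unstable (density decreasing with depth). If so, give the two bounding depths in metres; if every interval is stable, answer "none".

95–99 m

Evaluate Δρ/ρ₀ = −αΔT + βΔS across each adjacent pair:
  56–95 m: −αΔT+βΔS = −(2.3 × 10⁻⁴)(-4.8)+(7.1 × 10⁻⁴)(+0.79) = 1.7 × 10⁻³ → stable
  95–99 m: −αΔT+βΔS = −(2.3 × 10⁻⁴)(+5.5)+(7.1 × 10⁻⁴)(-2.23) = -2.8 × 10⁻³ → UNSTABLE
  99–130 m: −αΔT+βΔS = −(2.3 × 10⁻⁴)(-1.0)+(7.1 × 10⁻⁴)(+0.73) = 7.5 × 10⁻⁴ → stable
  130–146 m: −αΔT+βΔS = −(2.3 × 10⁻⁴)(+1.1)+(7.1 × 10⁻⁴)(+0.54) = 1.3 × 10⁻⁴ → stable
  146–254 m: −αΔT+βΔS = −(2.3 × 10⁻⁴)(-4.1)+(7.1 × 10⁻⁴)(+0.90) = 1.6 × 10⁻³ → stable
The 95–99 m interval has Δρ < 0: lighter water underlies denser water.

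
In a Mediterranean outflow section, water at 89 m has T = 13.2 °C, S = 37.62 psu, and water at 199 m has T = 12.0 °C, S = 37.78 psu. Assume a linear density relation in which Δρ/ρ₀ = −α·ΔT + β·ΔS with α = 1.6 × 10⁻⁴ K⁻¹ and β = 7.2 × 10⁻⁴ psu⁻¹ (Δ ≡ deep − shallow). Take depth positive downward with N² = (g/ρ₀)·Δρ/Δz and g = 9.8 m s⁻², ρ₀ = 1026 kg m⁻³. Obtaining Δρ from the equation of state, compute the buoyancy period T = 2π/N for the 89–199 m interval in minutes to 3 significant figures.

ΔT = -1.2 K, ΔS = +0.16 psu (deep − shallow).
Δρ/ρ₀ = −αΔT + βΔS = 1.92 × 10⁻⁴ + 1.152 × 10⁻⁴ = 3.072 × 10⁻⁴, so Δρ ≈ 0.3152 kg m⁻³.
N² = (g/ρ₀)·Δρ/Δz = g·(Δρ/ρ₀)/Δz = 9.8 × 3.072 × 10⁻⁴ / 110 = 2.7369 × 10⁻⁵ s⁻².
N = √(2.7369 × 10⁻⁵) = 5.2315 × 10⁻³ rad s⁻¹ → T = 2π/N = 1.2010 × 10³ s = 20.017 min ≈ 20.0 min.

20.0 min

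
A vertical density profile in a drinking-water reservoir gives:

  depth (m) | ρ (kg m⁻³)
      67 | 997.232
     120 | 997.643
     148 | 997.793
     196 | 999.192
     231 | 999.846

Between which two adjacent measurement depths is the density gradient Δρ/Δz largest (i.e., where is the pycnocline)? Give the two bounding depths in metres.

Compute the density gradient over each adjacent pair:
  67–120 m: Δρ/Δz = 0.411/53 = 7.8 × 10⁻³ kg m⁻⁴
  120–148 m: Δρ/Δz = 0.150/28 = 5.4 × 10⁻³ kg m⁻⁴
  148–196 m: Δρ/Δz = 1.399/48 = 0.029 kg m⁻⁴
  196–231 m: Δρ/Δz = 0.654/35 = 0.019 kg m⁻⁴
The largest gradient is in the 148–196 m interval — the pycnocline.

148–196 m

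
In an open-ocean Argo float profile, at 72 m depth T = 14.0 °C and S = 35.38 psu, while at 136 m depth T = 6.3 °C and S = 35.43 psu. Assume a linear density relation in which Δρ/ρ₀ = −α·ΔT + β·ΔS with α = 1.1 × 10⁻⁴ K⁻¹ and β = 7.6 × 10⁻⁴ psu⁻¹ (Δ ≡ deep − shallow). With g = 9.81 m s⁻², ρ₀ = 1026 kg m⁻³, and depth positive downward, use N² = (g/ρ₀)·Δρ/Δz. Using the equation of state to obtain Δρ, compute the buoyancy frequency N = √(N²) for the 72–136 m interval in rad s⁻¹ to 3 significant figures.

0.0116 rad s⁻¹

ΔT = -7.7 K, ΔS = +0.05 psu (deep − shallow).
Δρ/ρ₀ = −αΔT + βΔS = 8.47 × 10⁻⁴ + 3.80 × 10⁻⁵ = 8.85 × 10⁻⁴, so Δρ ≈ 0.9080 kg m⁻³.
N² = (g/ρ₀)·Δρ/Δz = g·(Δρ/ρ₀)/Δz = 9.81 × 8.85 × 10⁻⁴ / 64 = 1.3565 × 10⁻⁴ s⁻².
N = √(1.3565 × 10⁻⁴) = 0.011647 rad s⁻¹ ≈ 0.0116 rad s⁻¹.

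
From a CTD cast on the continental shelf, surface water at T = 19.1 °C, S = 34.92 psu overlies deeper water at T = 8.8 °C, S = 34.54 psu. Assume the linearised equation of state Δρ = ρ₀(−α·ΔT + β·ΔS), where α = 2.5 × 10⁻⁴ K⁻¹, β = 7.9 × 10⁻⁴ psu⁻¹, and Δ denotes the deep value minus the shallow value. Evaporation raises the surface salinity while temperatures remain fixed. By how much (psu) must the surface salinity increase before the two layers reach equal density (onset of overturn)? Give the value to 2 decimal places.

Neutral buoyancy requires −α(T_deep − T_surf) + β(S_deep − S_surf′) = 0.
S_surf′ = S_deep − (α/β)·ΔT = 34.54 − (2.5 × 10⁻⁴/7.9 × 10⁻⁴)·(-10.3) = 37.7995 psu.
Increase required: 37.7995 − 34.92 = 2.8795 psu.

2.88 psu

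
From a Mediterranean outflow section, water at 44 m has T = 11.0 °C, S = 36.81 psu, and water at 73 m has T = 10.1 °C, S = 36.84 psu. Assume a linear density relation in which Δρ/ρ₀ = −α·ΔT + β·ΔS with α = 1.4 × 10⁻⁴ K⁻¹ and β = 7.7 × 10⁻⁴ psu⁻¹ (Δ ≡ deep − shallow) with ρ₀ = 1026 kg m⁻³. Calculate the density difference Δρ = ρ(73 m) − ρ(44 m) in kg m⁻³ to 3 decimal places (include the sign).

+0.153 kg m⁻³

ΔT = -0.9 K, ΔS = +0.03 psu (deep − shallow).
Δρ/ρ₀ = −(1.4 × 10⁻⁴)(-0.9) + (7.7 × 10⁻⁴)(+0.03) = 1.491 × 10⁻⁴.
Δρ = 1026 × (1.491 × 10⁻⁴) = +0.153 kg m⁻³.
Positive Δρ: denser below, stable.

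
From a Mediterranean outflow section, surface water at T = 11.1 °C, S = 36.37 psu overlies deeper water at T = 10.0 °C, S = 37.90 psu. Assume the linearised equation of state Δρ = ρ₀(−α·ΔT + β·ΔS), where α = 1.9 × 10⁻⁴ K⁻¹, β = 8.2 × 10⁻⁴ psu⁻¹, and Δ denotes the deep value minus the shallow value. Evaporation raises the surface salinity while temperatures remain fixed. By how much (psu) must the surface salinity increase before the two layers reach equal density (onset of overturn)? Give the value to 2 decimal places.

Neutral buoyancy requires −α(T_deep − T_surf) + β(S_deep − S_surf′) = 0.
S_surf′ = S_deep − (α/β)·ΔT = 37.90 − (1.9 × 10⁻⁴/8.2 × 10⁻⁴)·(-1.1) = 38.1549 psu.
Increase required: 38.1549 − 36.37 = 1.7849 psu.

1.78 psu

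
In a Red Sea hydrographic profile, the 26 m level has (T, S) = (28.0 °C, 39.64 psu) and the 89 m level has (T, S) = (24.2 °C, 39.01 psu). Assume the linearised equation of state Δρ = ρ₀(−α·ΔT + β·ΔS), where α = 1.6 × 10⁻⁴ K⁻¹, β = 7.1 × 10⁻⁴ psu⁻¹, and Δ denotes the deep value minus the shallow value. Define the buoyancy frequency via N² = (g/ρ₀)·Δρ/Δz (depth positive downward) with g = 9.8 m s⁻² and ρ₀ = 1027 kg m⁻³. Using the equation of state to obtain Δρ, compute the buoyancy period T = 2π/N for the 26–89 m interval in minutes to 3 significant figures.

20.9 min

ΔT = -3.8 K, ΔS = -0.63 psu (deep − shallow).
Δρ/ρ₀ = −αΔT + βΔS = 6.08 × 10⁻⁴ − 4.473 × 10⁻⁴ = 1.607 × 10⁻⁴, so Δρ ≈ 0.1650 kg m⁻³.
N² = (g/ρ₀)·Δρ/Δz = g·(Δρ/ρ₀)/Δz = 9.8 × 1.607 × 10⁻⁴ / 63 = 2.4998 × 10⁻⁵ s⁻².
N = √(2.4998 × 10⁻⁵) = 4.9998 × 10⁻³ rad s⁻¹ → T = 2π/N = 1.2567 × 10³ s = 20.945 min ≈ 20.9 min.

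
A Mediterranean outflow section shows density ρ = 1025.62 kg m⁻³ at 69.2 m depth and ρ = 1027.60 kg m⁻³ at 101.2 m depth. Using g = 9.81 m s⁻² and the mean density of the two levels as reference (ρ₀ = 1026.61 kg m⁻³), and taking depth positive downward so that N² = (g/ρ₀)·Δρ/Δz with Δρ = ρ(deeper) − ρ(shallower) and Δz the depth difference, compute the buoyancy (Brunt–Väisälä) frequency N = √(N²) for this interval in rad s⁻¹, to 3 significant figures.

0.0243 rad s⁻¹

Δρ = 1027.60 − 1025.62 = 1.98 kg m⁻³ over Δz = 101.2 − 69.2 = 32 m.
N² = (9.81/1026.61) × (1.98/32) = 5.9126 × 10⁻⁴ s⁻².
N = √(5.9126 × 10⁻⁴) = 0.024316 rad s⁻¹ ≈ 0.0243 rad s⁻¹.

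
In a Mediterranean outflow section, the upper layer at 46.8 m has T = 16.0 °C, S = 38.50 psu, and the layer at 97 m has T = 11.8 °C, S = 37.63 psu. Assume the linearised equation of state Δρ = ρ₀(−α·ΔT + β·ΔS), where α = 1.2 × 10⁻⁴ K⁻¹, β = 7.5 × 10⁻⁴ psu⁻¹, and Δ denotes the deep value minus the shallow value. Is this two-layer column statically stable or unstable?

unstable

ΔT = 11.8 − 16.0 = -4.2 K and ΔS = 37.63 − 38.50 = -0.87 psu (deep − shallow).
−αΔT = 5.04 × 10⁻⁴; βΔS = -6.525 × 10⁻⁴; sum Δρ/ρ₀ = -1.485 × 10⁻⁴.
Δρ/ρ₀ < 0, so Δρ < 0: deeper water is lighter → statically unstable; the column would overturn.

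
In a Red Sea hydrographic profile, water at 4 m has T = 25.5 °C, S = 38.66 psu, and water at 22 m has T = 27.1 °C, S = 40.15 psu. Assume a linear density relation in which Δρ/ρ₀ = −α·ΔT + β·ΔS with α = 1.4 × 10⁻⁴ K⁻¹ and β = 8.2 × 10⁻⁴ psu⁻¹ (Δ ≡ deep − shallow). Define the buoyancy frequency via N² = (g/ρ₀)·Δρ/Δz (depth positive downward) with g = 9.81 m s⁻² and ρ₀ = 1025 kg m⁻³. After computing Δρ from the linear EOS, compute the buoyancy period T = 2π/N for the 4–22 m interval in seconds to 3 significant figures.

269 s

ΔT = +1.6 K, ΔS = +1.49 psu (deep − shallow).
Δρ/ρ₀ = −αΔT + βΔS = -2.24 × 10⁻⁴ + 1.2218 × 10⁻³ = 9.978 × 10⁻⁴, so Δρ ≈ 1.023 kg m⁻³.
N² = (g/ρ₀)·Δρ/Δz = g·(Δρ/ρ₀)/Δz = 9.81 × 9.978 × 10⁻⁴ / 18 = 5.4380 × 10⁻⁴ s⁻².
N = √(5.4380 × 10⁻⁴) = 0.023320 rad s⁻¹ → T = 2π/N = 269.43 s ≈ 269 s.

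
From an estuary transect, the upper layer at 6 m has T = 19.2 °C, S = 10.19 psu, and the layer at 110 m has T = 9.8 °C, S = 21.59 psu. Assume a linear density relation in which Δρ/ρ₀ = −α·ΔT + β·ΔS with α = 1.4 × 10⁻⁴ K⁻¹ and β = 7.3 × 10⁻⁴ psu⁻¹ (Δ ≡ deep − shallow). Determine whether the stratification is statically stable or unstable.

stable

ΔT = 9.8 − 19.2 = -9.4 K and ΔS = 21.59 − 10.19 = +11.40 psu (deep − shallow).
−αΔT = 1.316 × 10⁻³; βΔS = 8.322 × 10⁻³; sum Δρ/ρ₀ = 9.638 × 10⁻³.
Δρ/ρ₀ > 0, so Δρ > 0: deeper water is denser → statically stable.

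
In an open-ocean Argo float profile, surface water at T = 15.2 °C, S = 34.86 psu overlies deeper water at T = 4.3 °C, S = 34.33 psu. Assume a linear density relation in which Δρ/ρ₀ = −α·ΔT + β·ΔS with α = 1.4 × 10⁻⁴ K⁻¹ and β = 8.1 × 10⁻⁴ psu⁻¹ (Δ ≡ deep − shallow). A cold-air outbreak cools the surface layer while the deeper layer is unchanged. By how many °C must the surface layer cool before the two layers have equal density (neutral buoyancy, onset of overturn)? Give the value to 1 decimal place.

Neutral buoyancy requires Δρ = 0, i.e. −α(T_deep − T_surf′) + β(S_deep − S_surf) = 0.
T_surf′ = T_deep − (β/α)·ΔS = 4.3 − (8.1 × 10⁻⁴/1.4 × 10⁻⁴)·(-0.53) = 7.366 °C.
Cooling required: 15.2 − (7.366) = 7.834 °C.

7.8 °C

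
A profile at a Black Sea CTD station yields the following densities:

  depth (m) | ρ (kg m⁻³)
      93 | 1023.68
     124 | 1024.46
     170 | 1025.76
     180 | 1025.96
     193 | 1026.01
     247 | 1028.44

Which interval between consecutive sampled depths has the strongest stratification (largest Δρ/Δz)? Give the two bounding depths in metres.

193–247 m

Compute the density gradient over each adjacent pair:
  93–124 m: Δρ/Δz = 0.78/31 = 0.025 kg m⁻⁴
  124–170 m: Δρ/Δz = 1.30/46 = 0.028 kg m⁻⁴
  170–180 m: Δρ/Δz = 0.20/10 = 0.020 kg m⁻⁴
  180–193 m: Δρ/Δz = 0.05/13 = 3.8 × 10⁻³ kg m⁻⁴
  193–247 m: Δρ/Δz = 2.43/54 = 0.045 kg m⁻⁴
The largest gradient is in the 193–247 m interval — the pycnocline.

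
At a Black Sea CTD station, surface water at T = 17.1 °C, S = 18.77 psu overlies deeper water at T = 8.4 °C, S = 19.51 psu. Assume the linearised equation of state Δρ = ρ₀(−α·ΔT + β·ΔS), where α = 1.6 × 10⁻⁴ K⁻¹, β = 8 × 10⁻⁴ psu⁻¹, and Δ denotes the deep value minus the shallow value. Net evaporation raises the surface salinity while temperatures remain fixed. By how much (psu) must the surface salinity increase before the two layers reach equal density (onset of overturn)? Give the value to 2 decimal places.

Neutral buoyancy requires −α(T_deep − T_surf) + β(S_deep − S_surf′) = 0.
S_surf′ = S_deep − (α/β)·ΔT = 19.51 − (1.6 × 10⁻⁴/8 × 10⁻⁴)·(-8.7) = 21.2500 psu.
Increase required: 21.2500 − 18.77 = 2.4800 psu.

2.48 psu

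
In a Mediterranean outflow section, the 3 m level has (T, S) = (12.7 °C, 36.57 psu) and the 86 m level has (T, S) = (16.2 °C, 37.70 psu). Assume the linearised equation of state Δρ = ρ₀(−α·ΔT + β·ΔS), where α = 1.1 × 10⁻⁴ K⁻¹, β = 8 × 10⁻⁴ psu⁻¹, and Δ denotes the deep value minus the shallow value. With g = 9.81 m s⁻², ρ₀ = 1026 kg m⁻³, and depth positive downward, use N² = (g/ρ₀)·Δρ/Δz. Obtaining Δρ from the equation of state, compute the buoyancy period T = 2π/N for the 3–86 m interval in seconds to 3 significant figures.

802 s

ΔT = +3.5 K, ΔS = +1.13 psu (deep − shallow).
Δρ/ρ₀ = −αΔT + βΔS = -3.85 × 10⁻⁴ + 9.04 × 10⁻⁴ = 5.19 × 10⁻⁴, so Δρ ≈ 0.5325 kg m⁻³.
N² = (g/ρ₀)·Δρ/Δz = g·(Δρ/ρ₀)/Δz = 9.81 × 5.19 × 10⁻⁴ / 83 = 6.1342 × 10⁻⁵ s⁻².
N = √(6.1342 × 10⁻⁵) = 7.8321 × 10⁻³ rad s⁻¹ → T = 2π/N = 802.24 s ≈ 802 s.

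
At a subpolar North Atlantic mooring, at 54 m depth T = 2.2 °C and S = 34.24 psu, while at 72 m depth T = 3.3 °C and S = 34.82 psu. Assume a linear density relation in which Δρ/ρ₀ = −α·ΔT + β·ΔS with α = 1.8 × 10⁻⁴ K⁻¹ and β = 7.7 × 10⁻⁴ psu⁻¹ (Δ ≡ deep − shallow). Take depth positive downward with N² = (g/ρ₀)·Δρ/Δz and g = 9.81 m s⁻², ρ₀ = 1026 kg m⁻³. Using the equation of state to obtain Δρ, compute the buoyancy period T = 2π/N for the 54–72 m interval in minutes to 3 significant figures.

ΔT = +1.1 K, ΔS = +0.58 psu (deep − shallow).
Δρ/ρ₀ = −αΔT + βΔS = -1.98 × 10⁻⁴ + 4.466 × 10⁻⁴ = 2.486 × 10⁻⁴, so Δρ ≈ 0.2551 kg m⁻³.
N² = (g/ρ₀)·Δρ/Δz = g·(Δρ/ρ₀)/Δz = 9.81 × 2.486 × 10⁻⁴ / 18 = 1.3549 × 10⁻⁴ s⁻².
N = √(1.3549 × 10⁻⁴) = 0.011640 rad s⁻¹ → T = 2π/N = 539.79 s = 8.9965 min ≈ 9.00 min.

9.00 min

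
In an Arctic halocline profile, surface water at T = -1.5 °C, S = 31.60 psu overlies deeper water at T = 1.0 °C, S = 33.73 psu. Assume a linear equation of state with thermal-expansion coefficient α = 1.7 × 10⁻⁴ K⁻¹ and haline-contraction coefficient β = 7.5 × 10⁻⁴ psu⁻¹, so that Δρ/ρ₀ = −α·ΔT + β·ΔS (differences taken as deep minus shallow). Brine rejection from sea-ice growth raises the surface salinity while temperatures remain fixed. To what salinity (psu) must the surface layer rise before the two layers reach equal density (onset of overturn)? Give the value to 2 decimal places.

33.16 psu

Neutral buoyancy requires −α(T_deep − T_surf) + β(S_deep − S_surf′) = 0.
S_surf′ = S_deep − (α/β)·ΔT = 33.73 − (1.7 × 10⁻⁴/7.5 × 10⁻⁴)·(+2.5) = 33.1633 psu.
Increase required: 33.1633 − 31.60 = 1.5633 psu.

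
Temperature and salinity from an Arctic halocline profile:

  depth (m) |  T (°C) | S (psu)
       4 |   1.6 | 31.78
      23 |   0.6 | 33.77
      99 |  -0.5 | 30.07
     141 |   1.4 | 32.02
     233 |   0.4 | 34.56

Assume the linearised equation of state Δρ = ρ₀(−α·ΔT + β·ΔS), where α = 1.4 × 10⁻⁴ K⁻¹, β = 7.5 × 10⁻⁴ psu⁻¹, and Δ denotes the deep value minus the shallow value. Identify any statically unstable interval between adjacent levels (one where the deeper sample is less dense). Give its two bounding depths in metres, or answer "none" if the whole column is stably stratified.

23–99 m

Evaluate Δρ/ρ₀ = −αΔT + βΔS across each adjacent pair:
  4–23 m: −αΔT+βΔS = −(1.4 × 10⁻⁴)(-1.0)+(7.5 × 10⁻⁴)(+1.99) = 1.6 × 10⁻³ → stable
  23–99 m: −αΔT+βΔS = −(1.4 × 10⁻⁴)(-1.1)+(7.5 × 10⁻⁴)(-3.70) = -2.6 × 10⁻³ → UNSTABLE
  99–141 m: −αΔT+βΔS = −(1.4 × 10⁻⁴)(+1.9)+(7.5 × 10⁻⁴)(+1.95) = 1.2 × 10⁻³ → stable
  141–233 m: −αΔT+βΔS = −(1.4 × 10⁻⁴)(-1.0)+(7.5 × 10⁻⁴)(+2.54) = 2.0 × 10⁻³ → stable
The 23–99 m interval has Δρ < 0: lighter water underlies denser water.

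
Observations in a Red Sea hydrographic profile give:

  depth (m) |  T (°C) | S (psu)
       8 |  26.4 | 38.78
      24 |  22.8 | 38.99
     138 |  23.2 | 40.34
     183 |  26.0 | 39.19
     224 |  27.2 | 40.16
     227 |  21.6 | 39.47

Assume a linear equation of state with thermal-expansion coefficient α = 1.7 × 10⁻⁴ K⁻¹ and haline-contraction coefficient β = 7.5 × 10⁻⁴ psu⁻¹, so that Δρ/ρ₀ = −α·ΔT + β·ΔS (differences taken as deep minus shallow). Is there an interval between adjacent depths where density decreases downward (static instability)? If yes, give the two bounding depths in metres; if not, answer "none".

138–183 m

Evaluate Δρ/ρ₀ = −αΔT + βΔS across each adjacent pair:
  8–24 m: −αΔT+βΔS = −(1.7 × 10⁻⁴)(-3.6)+(7.5 × 10⁻⁴)(+0.21) = 7.7 × 10⁻⁴ → stable
  24–138 m: −αΔT+βΔS = −(1.7 × 10⁻⁴)(+0.4)+(7.5 × 10⁻⁴)(+1.35) = 9.4 × 10⁻⁴ → stable
  138–183 m: −αΔT+βΔS = −(1.7 × 10⁻⁴)(+2.8)+(7.5 × 10⁻⁴)(-1.15) = -1.3 × 10⁻³ → UNSTABLE
  183–224 m: −αΔT+βΔS = −(1.7 × 10⁻⁴)(+1.2)+(7.5 × 10⁻⁴)(+0.97) = 5.2 × 10⁻⁴ → stable
  224–227 m: −αΔT+βΔS = −(1.7 × 10⁻⁴)(-5.6)+(7.5 × 10⁻⁴)(-0.69) = 4.3 × 10⁻⁴ → stable
The 138–183 m interval has Δρ < 0: lighter water underlies denser water.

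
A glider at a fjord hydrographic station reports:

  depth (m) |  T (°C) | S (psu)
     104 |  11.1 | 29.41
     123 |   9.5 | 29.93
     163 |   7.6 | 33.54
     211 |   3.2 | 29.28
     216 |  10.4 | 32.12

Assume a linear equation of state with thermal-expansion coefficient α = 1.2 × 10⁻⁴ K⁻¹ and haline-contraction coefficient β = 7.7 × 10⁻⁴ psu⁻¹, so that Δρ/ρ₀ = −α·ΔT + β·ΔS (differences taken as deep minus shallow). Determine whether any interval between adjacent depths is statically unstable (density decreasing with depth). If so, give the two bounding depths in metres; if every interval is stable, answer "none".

Evaluate Δρ/ρ₀ = −αΔT + βΔS across each adjacent pair:
  104–123 m: −αΔT+βΔS = −(1.2 × 10⁻⁴)(-1.6)+(7.7 × 10⁻⁴)(+0.52) = 5.9 × 10⁻⁴ → stable
  123–163 m: −αΔT+βΔS = −(1.2 × 10⁻⁴)(-1.9)+(7.7 × 10⁻⁴)(+3.61) = 3.0 × 10⁻³ → stable
  163–211 m: −αΔT+βΔS = −(1.2 × 10⁻⁴)(-4.4)+(7.7 × 10⁻⁴)(-4.26) = -2.8 × 10⁻³ → UNSTABLE
  211–216 m: −αΔT+βΔS = −(1.2 × 10⁻⁴)(+7.2)+(7.7 × 10⁻⁴)(+2.84) = 1.3 × 10⁻³ → stable
The 163–211 m interval has Δρ < 0: lighter water underlies denser water.

163–211 m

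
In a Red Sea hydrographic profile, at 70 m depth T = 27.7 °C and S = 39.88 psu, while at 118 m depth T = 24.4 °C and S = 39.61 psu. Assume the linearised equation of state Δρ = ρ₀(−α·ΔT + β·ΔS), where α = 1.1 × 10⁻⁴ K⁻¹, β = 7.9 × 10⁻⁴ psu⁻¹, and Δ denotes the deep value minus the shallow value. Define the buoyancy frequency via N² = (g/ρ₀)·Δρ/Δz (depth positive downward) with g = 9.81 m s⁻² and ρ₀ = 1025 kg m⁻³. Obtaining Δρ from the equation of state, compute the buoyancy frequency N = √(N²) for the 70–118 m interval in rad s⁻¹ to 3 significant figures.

ΔT = -3.3 K, ΔS = -0.27 psu (deep − shallow).
Δρ/ρ₀ = −αΔT + βΔS = 3.63 × 10⁻⁴ − 2.133 × 10⁻⁴ = 1.497 × 10⁻⁴, so Δρ ≈ 0.1534 kg m⁻³.
N² = (g/ρ₀)·Δρ/Δz = g·(Δρ/ρ₀)/Δz = 9.81 × 1.497 × 10⁻⁴ / 48 = 3.0595 × 10⁻⁵ s⁻².
N = √(3.0595 × 10⁻⁵) = 5.5313 × 10⁻³ rad s⁻¹ ≈ 5.53 × 10⁻³ rad s⁻¹.

5.53 × 10⁻³ rad s⁻¹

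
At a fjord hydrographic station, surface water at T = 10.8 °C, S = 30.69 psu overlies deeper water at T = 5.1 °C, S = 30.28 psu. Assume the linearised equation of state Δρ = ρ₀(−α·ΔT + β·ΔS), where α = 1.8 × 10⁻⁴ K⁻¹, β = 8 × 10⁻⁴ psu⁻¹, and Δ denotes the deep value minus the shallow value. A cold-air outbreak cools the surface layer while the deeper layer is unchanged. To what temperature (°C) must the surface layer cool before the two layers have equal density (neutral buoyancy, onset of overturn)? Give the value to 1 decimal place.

6.9 °C

Neutral buoyancy requires Δρ = 0, i.e. −α(T_deep − T_surf′) + β(S_deep − S_surf) = 0.
T_surf′ = T_deep − (β/α)·ΔS = 5.1 − (8 × 10⁻⁴/1.8 × 10⁻⁴)·(-0.41) = 6.922 °C.
Cooling required: 10.8 − (6.922) = 3.878 °C.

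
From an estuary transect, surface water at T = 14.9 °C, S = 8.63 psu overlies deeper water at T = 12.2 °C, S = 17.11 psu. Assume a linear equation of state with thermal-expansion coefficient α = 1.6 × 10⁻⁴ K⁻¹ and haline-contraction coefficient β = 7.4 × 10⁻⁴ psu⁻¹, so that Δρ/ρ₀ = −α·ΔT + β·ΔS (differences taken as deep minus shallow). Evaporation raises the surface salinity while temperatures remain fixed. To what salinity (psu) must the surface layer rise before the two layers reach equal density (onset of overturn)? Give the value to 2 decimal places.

17.69 psu

Neutral buoyancy requires −α(T_deep − T_surf) + β(S_deep − S_surf′) = 0.
S_surf′ = S_deep − (α/β)·ΔT = 17.11 − (1.6 × 10⁻⁴/7.4 × 10⁻⁴)·(-2.7) = 17.6938 psu.
Increase required: 17.6938 − 8.63 = 9.0638 psu.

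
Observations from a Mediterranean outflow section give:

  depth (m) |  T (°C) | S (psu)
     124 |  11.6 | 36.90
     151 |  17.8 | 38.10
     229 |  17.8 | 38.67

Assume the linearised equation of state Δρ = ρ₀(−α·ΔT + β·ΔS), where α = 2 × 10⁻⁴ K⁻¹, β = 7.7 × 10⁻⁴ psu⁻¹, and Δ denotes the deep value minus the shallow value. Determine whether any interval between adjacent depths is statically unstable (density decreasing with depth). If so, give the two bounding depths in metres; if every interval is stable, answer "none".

Evaluate Δρ/ρ₀ = −αΔT + βΔS across each adjacent pair:
  124–151 m: −αΔT+βΔS = −(2 × 10⁻⁴)(+6.2)+(7.7 × 10⁻⁴)(+1.20) = -3.2 × 10⁻⁴ → UNSTABLE
  151–229 m: −αΔT+βΔS = −(2 × 10⁻⁴)(+0.0)+(7.7 × 10⁻⁴)(+0.57) = 4.4 × 10⁻⁴ → stable
The 124–151 m interval has Δρ < 0: lighter water underlies denser water.

124–151 m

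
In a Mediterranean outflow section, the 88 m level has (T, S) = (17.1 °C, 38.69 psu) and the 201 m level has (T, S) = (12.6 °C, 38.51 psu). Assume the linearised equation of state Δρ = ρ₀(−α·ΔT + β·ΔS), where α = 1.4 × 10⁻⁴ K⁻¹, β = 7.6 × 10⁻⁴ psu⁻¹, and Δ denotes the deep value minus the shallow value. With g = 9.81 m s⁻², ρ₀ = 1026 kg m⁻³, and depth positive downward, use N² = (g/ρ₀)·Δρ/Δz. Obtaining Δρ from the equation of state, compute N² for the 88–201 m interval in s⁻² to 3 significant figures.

4.28 × 10⁻⁵ s⁻²

ΔT = -4.5 K, ΔS = -0.18 psu (deep − shallow).
Δρ/ρ₀ = −αΔT + βΔS = 6.30 × 10⁻⁴ − 1.368 × 10⁻⁴ = 4.932 × 10⁻⁴, so Δρ ≈ 0.5060 kg m⁻³.
N² = (g/ρ₀)·Δρ/Δz = g·(Δρ/ρ₀)/Δz = 9.81 × 4.932 × 10⁻⁴ / 113 = 4.2817 × 10⁻⁵ s⁻² ≈ 4.28 × 10⁻⁵ s⁻².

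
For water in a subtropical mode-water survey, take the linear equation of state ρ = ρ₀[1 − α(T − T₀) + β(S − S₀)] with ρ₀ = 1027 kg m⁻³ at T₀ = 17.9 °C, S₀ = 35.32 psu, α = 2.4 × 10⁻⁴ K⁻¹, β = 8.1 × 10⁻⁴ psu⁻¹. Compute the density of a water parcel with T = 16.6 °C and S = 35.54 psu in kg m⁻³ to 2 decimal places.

T − T₀ = -1.3 K, S − S₀ = +0.22 psu.
Bracket = 1 − α·(-1.3) + β·(+0.22) = 1 + (4.902 × 10⁻⁴) = 1.0004902.
ρ = 1027 × 1.0004902 = 1027.50 kg m⁻³.

1027.50 kg m⁻³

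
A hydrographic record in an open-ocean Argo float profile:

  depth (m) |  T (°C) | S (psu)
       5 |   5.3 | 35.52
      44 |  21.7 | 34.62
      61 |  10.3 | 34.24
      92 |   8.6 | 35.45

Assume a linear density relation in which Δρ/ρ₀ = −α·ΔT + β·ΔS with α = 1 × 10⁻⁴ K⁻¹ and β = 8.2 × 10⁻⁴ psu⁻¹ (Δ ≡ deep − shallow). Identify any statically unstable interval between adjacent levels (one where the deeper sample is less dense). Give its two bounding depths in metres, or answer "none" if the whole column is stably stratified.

5–44 m

Evaluate Δρ/ρ₀ = −αΔT + βΔS across each adjacent pair:
  5–44 m: −αΔT+βΔS = −(1 × 10⁻⁴)(+16.4)+(8.2 × 10⁻⁴)(-0.90) = -2.4 × 10⁻³ → UNSTABLE
  44–61 m: −αΔT+βΔS = −(1 × 10⁻⁴)(-11.4)+(8.2 × 10⁻⁴)(-0.38) = 8.3 × 10⁻⁴ → stable
  61–92 m: −αΔT+βΔS = −(1 × 10⁻⁴)(-1.7)+(8.2 × 10⁻⁴)(+1.21) = 1.2 × 10⁻³ → stable
The 5–44 m interval has Δρ < 0: lighter water underlies denser water.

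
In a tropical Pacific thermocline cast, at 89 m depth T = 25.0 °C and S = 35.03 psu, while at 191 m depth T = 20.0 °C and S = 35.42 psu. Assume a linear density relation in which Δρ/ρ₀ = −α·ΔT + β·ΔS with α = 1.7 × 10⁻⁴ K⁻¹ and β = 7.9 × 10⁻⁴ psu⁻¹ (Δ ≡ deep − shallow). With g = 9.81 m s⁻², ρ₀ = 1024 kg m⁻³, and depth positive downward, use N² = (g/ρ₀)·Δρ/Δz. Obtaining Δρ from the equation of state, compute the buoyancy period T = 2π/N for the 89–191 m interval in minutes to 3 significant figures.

9.92 min

ΔT = -5.0 K, ΔS = +0.39 psu (deep − shallow).
Δρ/ρ₀ = −αΔT + βΔS = 8.50 × 10⁻⁴ + 3.081 × 10⁻⁴ = 1.1581 × 10⁻³, so Δρ ≈ 1.186 kg m⁻³.
N² = (g/ρ₀)·Δρ/Δz = g·(Δρ/ρ₀)/Δz = 9.81 × 1.1581 × 10⁻³ / 102 = 1.1138 × 10⁻⁴ s⁻².
N = √(1.1138 × 10⁻⁴) = 0.010554 rad s⁻¹ → T = 2π/N = 595.34 s = 9.9223 min ≈ 9.92 min.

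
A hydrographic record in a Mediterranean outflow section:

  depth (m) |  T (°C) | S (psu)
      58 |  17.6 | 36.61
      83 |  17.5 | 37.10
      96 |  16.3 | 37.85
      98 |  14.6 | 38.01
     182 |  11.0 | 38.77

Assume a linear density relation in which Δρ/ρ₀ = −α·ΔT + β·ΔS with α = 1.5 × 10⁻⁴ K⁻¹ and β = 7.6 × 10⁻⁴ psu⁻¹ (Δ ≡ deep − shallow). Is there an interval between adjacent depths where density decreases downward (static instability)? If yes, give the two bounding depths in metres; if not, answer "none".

none

Evaluate Δρ/ρ₀ = −αΔT + βΔS across each adjacent pair:
  58–83 m: −αΔT+βΔS = −(1.5 × 10⁻⁴)(-0.1)+(7.6 × 10⁻⁴)(+0.49) = 3.9 × 10⁻⁴ → stable
  83–96 m: −αΔT+βΔS = −(1.5 × 10⁻⁴)(-1.2)+(7.6 × 10⁻⁴)(+0.75) = 7.5 × 10⁻⁴ → stable
  96–98 m: −αΔT+βΔS = −(1.5 × 10⁻⁴)(-1.7)+(7.6 × 10⁻⁴)(+0.16) = 3.8 × 10⁻⁴ → stable
  98–182 m: −αΔT+βΔS = −(1.5 × 10⁻⁴)(-3.6)+(7.6 × 10⁻⁴)(+0.76) = 1.1 × 10⁻³ → stable
Every interval has Δρ > 0: the column is stably stratified throughout.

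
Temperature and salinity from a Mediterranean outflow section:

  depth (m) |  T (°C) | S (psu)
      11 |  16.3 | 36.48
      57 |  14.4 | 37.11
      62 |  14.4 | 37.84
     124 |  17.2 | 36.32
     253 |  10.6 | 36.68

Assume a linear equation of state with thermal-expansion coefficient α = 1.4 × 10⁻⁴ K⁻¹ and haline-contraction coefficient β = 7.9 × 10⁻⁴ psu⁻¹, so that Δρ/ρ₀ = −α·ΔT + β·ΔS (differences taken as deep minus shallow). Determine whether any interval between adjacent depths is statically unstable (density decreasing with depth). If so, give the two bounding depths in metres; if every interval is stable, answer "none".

Evaluate Δρ/ρ₀ = −αΔT + βΔS across each adjacent pair:
  11–57 m: −αΔT+βΔS = −(1.4 × 10⁻⁴)(-1.9)+(7.9 × 10⁻⁴)(+0.63) = 7.6 × 10⁻⁴ → stable
  57–62 m: −αΔT+βΔS = −(1.4 × 10⁻⁴)(+0.0)+(7.9 × 10⁻⁴)(+0.73) = 5.8 × 10⁻⁴ → stable
  62–124 m: −αΔT+βΔS = −(1.4 × 10⁻⁴)(+2.8)+(7.9 × 10⁻⁴)(-1.52) = -1.6 × 10⁻³ → UNSTABLE
  124–253 m: −αΔT+βΔS = −(1.4 × 10⁻⁴)(-6.6)+(7.9 × 10⁻⁴)(+0.36) = 1.2 × 10⁻³ → stable
The 62–124 m interval has Δρ < 0: lighter water underlies denser water.

62–124 m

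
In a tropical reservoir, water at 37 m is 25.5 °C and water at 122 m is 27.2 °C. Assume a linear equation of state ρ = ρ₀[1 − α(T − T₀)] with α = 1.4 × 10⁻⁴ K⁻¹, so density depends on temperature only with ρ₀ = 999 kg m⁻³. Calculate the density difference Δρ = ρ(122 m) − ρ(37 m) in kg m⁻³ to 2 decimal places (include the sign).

ΔT = +1.7 K, Δρ/ρ₀ = −αΔT = -2.38 × 10⁻⁴.
Δρ = 999 × (-2.38 × 10⁻⁴) = -0.24 kg m⁻³.
Negative Δρ: lighter below, statically unstable.

-0.24 kg m⁻³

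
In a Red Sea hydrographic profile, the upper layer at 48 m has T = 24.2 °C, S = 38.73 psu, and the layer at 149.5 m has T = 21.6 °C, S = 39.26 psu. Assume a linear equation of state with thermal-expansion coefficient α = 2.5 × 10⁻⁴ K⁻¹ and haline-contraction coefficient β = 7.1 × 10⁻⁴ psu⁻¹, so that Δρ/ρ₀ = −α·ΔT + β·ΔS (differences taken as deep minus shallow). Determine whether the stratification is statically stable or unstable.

ΔT = 21.6 − 24.2 = -2.6 K and ΔS = 39.26 − 38.73 = +0.53 psu (deep − shallow).
−αΔT = 6.50 × 10⁻⁴; βΔS = 3.763 × 10⁻⁴; sum Δρ/ρ₀ = 1.0263 × 10⁻³.
Δρ/ρ₀ > 0, so Δρ > 0: deeper water is denser → statically stable.

stable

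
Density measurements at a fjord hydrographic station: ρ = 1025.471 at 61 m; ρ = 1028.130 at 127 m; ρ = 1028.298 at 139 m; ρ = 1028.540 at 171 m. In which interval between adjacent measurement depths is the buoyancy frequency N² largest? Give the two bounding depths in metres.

Compute the density gradient over each adjacent pair:
  61–127 m: Δρ/Δz = 2.659/66 = 0.040 kg m⁻⁴
  127–139 m: Δρ/Δz = 0.168/12 = 0.014 kg m⁻⁴
  139–171 m: Δρ/Δz = 0.242/32 = 7.6 × 10⁻³ kg m⁻⁴
The largest gradient is in the 61–127 m interval — the pycnocline.

61–127 m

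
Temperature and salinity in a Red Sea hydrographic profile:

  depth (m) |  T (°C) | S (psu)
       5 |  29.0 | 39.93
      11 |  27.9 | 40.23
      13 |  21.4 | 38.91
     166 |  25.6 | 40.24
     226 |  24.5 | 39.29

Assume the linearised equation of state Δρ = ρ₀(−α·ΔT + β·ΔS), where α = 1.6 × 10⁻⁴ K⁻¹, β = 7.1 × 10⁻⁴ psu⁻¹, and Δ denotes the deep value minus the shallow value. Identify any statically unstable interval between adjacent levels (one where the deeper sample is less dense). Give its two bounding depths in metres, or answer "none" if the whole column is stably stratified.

Evaluate Δρ/ρ₀ = −αΔT + βΔS across each adjacent pair:
  5–11 m: −αΔT+βΔS = −(1.6 × 10⁻⁴)(-1.1)+(7.1 × 10⁻⁴)(+0.30) = 3.9 × 10⁻⁴ → stable
  11–13 m: −αΔT+βΔS = −(1.6 × 10⁻⁴)(-6.5)+(7.1 × 10⁻⁴)(-1.32) = 1.0 × 10⁻⁴ → stable
  13–166 m: −αΔT+βΔS = −(1.6 × 10⁻⁴)(+4.2)+(7.1 × 10⁻⁴)(+1.33) = 2.7 × 10⁻⁴ → stable
  166–226 m: −αΔT+βΔS = −(1.6 × 10⁻⁴)(-1.1)+(7.1 × 10⁻⁴)(-0.95) = -5.0 × 10⁻⁴ → UNSTABLE
The 166–226 m interval has Δρ < 0: lighter water underlies denser water.

166–226 m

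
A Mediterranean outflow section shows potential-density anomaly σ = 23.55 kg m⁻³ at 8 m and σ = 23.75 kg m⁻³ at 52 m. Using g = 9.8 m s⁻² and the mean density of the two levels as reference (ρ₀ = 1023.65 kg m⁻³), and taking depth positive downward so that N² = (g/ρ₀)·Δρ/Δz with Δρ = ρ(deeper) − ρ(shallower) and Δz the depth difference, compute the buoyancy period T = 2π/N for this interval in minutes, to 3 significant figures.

15.9 min

Δρ = 1023.75 − 1023.55 = 0.20 kg m⁻³ over Δz = 52 − 8 = 44 m.
N² = (9.8/1023.65) × (0.20/44) = 4.3516 × 10⁻⁵ s⁻².
N = √(4.3516 × 10⁻⁵) = 6.5967 × 10⁻³ rad s⁻¹, so T = 2π/N = 952.47 s = 15.875 min ≈ 15.9 min.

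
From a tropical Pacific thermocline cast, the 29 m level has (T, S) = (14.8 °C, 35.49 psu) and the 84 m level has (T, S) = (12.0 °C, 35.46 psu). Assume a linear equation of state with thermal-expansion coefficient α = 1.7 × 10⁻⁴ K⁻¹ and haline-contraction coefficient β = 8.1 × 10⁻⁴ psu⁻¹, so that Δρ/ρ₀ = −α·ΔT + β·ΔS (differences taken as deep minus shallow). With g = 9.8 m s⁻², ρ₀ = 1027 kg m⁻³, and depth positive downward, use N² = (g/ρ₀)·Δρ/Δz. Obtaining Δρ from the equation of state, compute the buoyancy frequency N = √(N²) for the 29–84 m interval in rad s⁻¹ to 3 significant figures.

8.97 × 10⁻³ rad s⁻¹

ΔT = -2.8 K, ΔS = -0.03 psu (deep − shallow).
Δρ/ρ₀ = −αΔT + βΔS = 4.76 × 10⁻⁴ − 2.43 × 10⁻⁵ = 4.517 × 10⁻⁴, so Δρ ≈ 0.4639 kg m⁻³.
N² = (g/ρ₀)·Δρ/Δz = g·(Δρ/ρ₀)/Δz = 9.8 × 4.517 × 10⁻⁴ / 55 = 8.0485 × 10⁻⁵ s⁻².
N = √(8.0485 × 10⁻⁵) = 8.9713 × 10⁻³ rad s⁻¹ ≈ 8.97 × 10⁻³ rad s⁻¹.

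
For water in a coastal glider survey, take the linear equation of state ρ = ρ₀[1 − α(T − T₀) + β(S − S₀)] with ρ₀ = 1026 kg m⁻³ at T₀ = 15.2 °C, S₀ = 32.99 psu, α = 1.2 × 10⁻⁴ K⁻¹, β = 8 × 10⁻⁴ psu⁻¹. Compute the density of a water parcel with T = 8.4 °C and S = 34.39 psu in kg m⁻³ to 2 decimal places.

T − T₀ = -6.8 K, S − S₀ = +1.40 psu.
Bracket = 1 − α·(-6.8) + β·(+1.40) = 1 + (1.936 × 10⁻³) = 1.0019360.
ρ = 1026 × 1.0019360 = 1027.99 kg m⁻³.

1027.99 kg m⁻³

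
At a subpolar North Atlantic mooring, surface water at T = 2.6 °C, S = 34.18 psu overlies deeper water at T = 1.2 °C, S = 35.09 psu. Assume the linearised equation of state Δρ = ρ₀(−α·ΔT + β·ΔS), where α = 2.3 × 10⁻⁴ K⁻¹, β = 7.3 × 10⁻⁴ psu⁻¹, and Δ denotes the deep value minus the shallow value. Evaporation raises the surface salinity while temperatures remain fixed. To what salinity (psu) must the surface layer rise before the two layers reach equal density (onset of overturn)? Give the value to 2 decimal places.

35.53 psu

Neutral buoyancy requires −α(T_deep − T_surf) + β(S_deep − S_surf′) = 0.
S_surf′ = S_deep − (α/β)·ΔT = 35.09 − (2.3 × 10⁻⁴/7.3 × 10⁻⁴)·(-1.4) = 35.5311 psu.
Increase required: 35.5311 − 34.18 = 1.3511 psu.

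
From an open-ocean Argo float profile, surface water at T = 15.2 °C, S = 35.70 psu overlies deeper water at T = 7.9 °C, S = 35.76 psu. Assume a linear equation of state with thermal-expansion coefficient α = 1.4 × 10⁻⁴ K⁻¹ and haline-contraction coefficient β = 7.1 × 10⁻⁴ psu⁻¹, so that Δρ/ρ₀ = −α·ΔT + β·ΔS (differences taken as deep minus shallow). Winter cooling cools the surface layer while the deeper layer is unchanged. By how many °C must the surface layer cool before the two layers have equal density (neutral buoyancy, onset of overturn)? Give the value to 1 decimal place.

Neutral buoyancy requires Δρ = 0, i.e. −α(T_deep − T_surf′) + β(S_deep − S_surf) = 0.
T_surf′ = T_deep − (β/α)·ΔS = 7.9 − (7.1 × 10⁻⁴/1.4 × 10⁻⁴)·(+0.06) = 7.596 °C.
Cooling required: 15.2 − (7.596) = 7.604 °C.

7.6 °C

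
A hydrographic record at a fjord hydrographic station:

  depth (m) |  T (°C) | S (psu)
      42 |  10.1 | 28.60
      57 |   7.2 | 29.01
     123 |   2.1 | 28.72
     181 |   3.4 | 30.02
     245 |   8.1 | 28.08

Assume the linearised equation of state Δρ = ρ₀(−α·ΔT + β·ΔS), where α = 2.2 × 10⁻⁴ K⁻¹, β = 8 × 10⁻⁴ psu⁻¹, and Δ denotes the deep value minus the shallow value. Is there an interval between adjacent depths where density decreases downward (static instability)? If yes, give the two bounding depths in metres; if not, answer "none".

181–245 m

Evaluate Δρ/ρ₀ = −αΔT + βΔS across each adjacent pair:
  42–57 m: −αΔT+βΔS = −(2.2 × 10⁻⁴)(-2.9)+(8 × 10⁻⁴)(+0.41) = 9.7 × 10⁻⁴ → stable
  57–123 m: −αΔT+βΔS = −(2.2 × 10⁻⁴)(-5.1)+(8 × 10⁻⁴)(-0.29) = 8.9 × 10⁻⁴ → stable
  123–181 m: −αΔT+βΔS = −(2.2 × 10⁻⁴)(+1.3)+(8 × 10⁻⁴)(+1.30) = 7.5 × 10⁻⁴ → stable
  181–245 m: −αΔT+βΔS = −(2.2 × 10⁻⁴)(+4.7)+(8 × 10⁻⁴)(-1.94) = -2.6 × 10⁻³ → UNSTABLE
The 181–245 m interval has Δρ < 0: lighter water underlies denser water.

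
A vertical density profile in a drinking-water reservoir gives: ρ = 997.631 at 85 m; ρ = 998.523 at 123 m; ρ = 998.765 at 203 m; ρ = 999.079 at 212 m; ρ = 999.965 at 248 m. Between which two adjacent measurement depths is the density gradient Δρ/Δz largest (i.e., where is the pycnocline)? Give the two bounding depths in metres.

Compute the density gradient over each adjacent pair:
  85–123 m: Δρ/Δz = 0.892/38 = 0.023 kg m⁻⁴
  123–203 m: Δρ/Δz = 0.242/80 = 3.0 × 10⁻³ kg m⁻⁴
  203–212 m: Δρ/Δz = 0.314/9 = 0.035 kg m⁻⁴
  212–248 m: Δρ/Δz = 0.886/36 = 0.025 kg m⁻⁴
The largest gradient is in the 203–212 m interval — the pycnocline.

203–212 m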